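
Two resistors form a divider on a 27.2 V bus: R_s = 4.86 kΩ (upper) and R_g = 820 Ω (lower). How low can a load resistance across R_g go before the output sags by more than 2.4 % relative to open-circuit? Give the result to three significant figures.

R_L(min) ≈ 28.5 kΩ

Output resistance R_th = R_s‖R_g = (4860 × 820)/5680 = 701.6 Ω.
The fractional drop is R_th/(R_th + R_L); requiring this ≤ 0.0240 gives R_L ≥ R_th(1/0.0240 − 1) = 701.6 × 40.67 = 28.5 kΩ.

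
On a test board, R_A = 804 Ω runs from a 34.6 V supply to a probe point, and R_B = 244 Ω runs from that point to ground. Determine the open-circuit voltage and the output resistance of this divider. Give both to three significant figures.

V_th = 8.06 V, R_th = 187 Ω

V_th is the open-circuit tap voltage: 34.6 × 244/(804 + 244) = 8.06 V.
With the supply zeroed, R_A and R_B appear in parallel from the tap: R_th = R_A‖R_B = (804 × 244)/1048 = 187 Ω.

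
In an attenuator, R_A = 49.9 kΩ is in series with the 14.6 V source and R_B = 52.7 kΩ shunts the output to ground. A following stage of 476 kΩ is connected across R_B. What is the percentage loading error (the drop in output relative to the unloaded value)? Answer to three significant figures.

5.11 %

The divider's output (Thévenin) resistance is R_A‖R_B = 25.63 kΩ.
Fractional drop under load = R_th/(R_th + R_L) = 25.63 / (25.63 + 476) = 0.05110.
So the output falls by 5.11 %.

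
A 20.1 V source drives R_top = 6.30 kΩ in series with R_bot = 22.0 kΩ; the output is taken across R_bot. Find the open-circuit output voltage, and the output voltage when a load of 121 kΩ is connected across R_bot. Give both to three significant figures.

Unloaded: 15.6 V; loaded: 15.0 V

Open-circuit: V = 20.1 × 22.0/(6.30 + 22.0) = 15.6 V.
With the load, R_bot becomes R_bot‖R_L = 18.62 kΩ, so V = 20.1 × 18.62/24.92 = 15.0 V.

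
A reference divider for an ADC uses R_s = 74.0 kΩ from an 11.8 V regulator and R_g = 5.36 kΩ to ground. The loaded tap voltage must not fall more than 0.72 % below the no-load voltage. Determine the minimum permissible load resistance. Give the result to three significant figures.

Output resistance R_th = R_s‖R_g = (74.0 × 5.36)/79.36 = 4.998 kΩ.
The fractional drop is R_th/(R_th + R_L); requiring this ≤ 0.00720 gives R_L ≥ R_th(1/0.00720 − 1) = 4.998 × 137.9 = 689 kΩ.

R_L(min) ≈ 689 kΩ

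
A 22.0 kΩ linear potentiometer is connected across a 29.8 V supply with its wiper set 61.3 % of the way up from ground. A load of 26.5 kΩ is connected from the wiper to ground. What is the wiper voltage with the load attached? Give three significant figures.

V ≈ 15.3 V

The wiper splits the pot into (1−α)R = 8.514 kΩ above and αR = 13.49 kΩ below.
Lower section ‖ load = 8.938 kΩ.
V_wiper = 29.8 × 8.938/(8.514 + 8.938) = 15.3 V.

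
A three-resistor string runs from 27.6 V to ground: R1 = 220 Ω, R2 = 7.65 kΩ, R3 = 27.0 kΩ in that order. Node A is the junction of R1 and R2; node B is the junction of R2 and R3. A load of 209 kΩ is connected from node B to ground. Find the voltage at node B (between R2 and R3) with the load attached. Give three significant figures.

V ≈ 20.8 V

At node B, R3 is in parallel with the load: R3‖R_L = 23910 Ω.
Below node A the resistance is R2 + (R3‖R_L) = 31560 Ω, so V_A = 27.6 × 31560/31780 = 27.41 V.
Then V_B = V_A × (R3‖R_L)/(R2 + R3‖R_L) = 27.41 × 23910/31560 = 20.8 V.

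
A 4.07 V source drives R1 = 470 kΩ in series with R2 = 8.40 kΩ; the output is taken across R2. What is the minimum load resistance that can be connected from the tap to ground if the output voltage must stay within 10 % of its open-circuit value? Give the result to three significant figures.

R_L(min) ≈ 74.3 kΩ

Output resistance R_th = R1‖R2 = (470 × 8.40)/478.4 = 8.253 kΩ.
The fractional drop is R_th/(R_th + R_L); requiring this ≤ 0.100 gives R_L ≥ R_th(1/0.100 − 1) = 8.253 × 9.000 = 74.3 kΩ.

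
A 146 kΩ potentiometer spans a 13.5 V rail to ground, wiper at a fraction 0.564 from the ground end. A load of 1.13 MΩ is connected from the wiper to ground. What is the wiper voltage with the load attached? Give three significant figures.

V ≈ 7.38 V

The wiper splits the pot into (1−α)R = 63.66 kΩ above and αR = 82.34 kΩ below.
Lower section ‖ load = 76.75 kΩ.
V_wiper = 13.5 × 76.75/(63.66 + 76.75) = 7.38 V.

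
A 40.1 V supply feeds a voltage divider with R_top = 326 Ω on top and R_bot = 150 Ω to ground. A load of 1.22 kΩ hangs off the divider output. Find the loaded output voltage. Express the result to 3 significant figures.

V_out ≈ 11.7 V

The load sits in parallel with R_bot: R_bot‖R_L = (150 × 1220) / (150 + 1220) = 133.6 Ω.
V_out = 40.1 × 133.6 / (326 + 133.6) = 40.1 × 133.6/459.6 = 11.7 V.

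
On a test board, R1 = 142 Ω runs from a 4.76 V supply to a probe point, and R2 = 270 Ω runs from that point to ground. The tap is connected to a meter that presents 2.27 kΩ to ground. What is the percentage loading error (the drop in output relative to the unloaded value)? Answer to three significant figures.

The divider's output (Thévenin) resistance is R1‖R2 = 93.06 Ω.
Fractional drop under load = R_th/(R_th + R_L) = 93.06 / (93.06 + 2270) = 0.03938.
So the output falls by 3.94 %.

3.94 %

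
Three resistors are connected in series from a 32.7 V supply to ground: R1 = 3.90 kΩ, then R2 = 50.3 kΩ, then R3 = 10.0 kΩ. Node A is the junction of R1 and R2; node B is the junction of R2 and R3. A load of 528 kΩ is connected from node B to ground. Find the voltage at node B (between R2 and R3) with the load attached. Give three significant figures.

At node B, R3 is in parallel with the load: R3‖R_L = 9.814 kΩ.
Below node A the resistance is R2 + (R3‖R_L) = 60.11 kΩ, so V_A = 32.7 × 60.11/64.01 = 30.71 V.
Then V_B = V_A × (R3‖R_L)/(R2 + R3‖R_L) = 30.71 × 9.814/60.11 = 5.01 V.

V ≈ 5.01 V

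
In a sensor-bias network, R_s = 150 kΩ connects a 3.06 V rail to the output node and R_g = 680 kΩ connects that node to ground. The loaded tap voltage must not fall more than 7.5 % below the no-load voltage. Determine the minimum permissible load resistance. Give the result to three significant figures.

Output resistance R_th = R_s‖R_g = (150 × 680)/830.0 = 122.9 kΩ.
The fractional drop is R_th/(R_th + R_L); requiring this ≤ 0.0750 gives R_L ≥ R_th(1/0.0750 − 1) = 122.9 × 12.33 = 1.52 MΩ.

R_L(min) ≈ 1.52 MΩ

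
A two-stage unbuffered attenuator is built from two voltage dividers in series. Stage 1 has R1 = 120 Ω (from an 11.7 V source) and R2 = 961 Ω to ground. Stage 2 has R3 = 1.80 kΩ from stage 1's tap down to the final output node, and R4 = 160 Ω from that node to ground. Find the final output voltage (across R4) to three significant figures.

V_out ≈ 0.805 V

Stage 2 presents R3+R4 = 1960 Ω as a load on stage 1's tap.
Stage 1's lower leg becomes R2‖(R3+R4) = 644.8 Ω, so V_mid = 11.7 × 644.8/764.8 = 9.864 V.
Stage 2 is itself unloaded: V_out = V_mid × R4/(R3+R4) = 9.864 × 160/1960 = 0.805 V.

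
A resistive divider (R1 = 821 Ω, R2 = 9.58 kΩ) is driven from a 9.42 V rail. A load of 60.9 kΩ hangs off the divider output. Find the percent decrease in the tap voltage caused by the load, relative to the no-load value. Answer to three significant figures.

1.23 %

The divider's output (Thévenin) resistance is R1‖R2 = 756.2 Ω.
Fractional drop under load = R_th/(R_th + R_L) = 756.2 / (756.2 + 60900) = 0.01226.
So the output falls by 1.23 %.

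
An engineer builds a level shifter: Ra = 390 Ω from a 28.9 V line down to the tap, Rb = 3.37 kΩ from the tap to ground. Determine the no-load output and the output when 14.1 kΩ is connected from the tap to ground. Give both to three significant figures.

Unloaded: 25.9 V; loaded: 25.3 V

Open-circuit: V = 28.9 × 3370/(390 + 3370) = 25.9 V.
With the load, Rb becomes Rb‖R_L = 2720 Ω, so V = 28.9 × 2720/3110 = 25.3 V.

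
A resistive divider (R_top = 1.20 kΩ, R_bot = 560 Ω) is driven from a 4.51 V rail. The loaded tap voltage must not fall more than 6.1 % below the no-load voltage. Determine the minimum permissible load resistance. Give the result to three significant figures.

R_L(min) ≈ 5.88 kΩ

Output resistance R_th = R_top‖R_bot = (1200 × 560)/1760 = 381.8 Ω.
The fractional drop is R_th/(R_th + R_L); requiring this ≤ 0.0610 gives R_L ≥ R_th(1/0.0610 − 1) = 381.8 × 15.39 = 5.88 kΩ.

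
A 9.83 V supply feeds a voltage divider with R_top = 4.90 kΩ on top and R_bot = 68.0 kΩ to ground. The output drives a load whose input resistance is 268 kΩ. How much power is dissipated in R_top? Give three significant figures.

Total resistance from the source is R_top + (R_bot‖R_L) = 59.14 kΩ, so I = 9.83/59.14 kΩ = 0.1662 mA.
P = I²·R_top = (0.1662 mA)² × 4.90 kΩ = 0.135 mW.

P ≈ 0.135 mW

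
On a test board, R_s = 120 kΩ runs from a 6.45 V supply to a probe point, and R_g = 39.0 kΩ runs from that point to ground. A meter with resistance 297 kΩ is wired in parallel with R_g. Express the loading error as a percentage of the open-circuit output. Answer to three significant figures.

9.02 %

Unloaded V = 6.45 × 39.0/159.0 = 1.5821 V.
Loaded: R_g‖R_L = 34.47 kΩ, giving V = 6.45 × 34.47/154.5 = 1.4394 V.
Drop = (1.5821 − 1.4394) / 1.5821 = 9.02 %.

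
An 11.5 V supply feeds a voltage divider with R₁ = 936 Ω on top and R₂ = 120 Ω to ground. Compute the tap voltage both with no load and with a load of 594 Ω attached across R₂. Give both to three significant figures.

Open-circuit: V = 11.5 × 120/(936 + 120) = 1.31 V.
With the load, R₂ becomes R₂‖R_L = 99.83 Ω, so V = 11.5 × 99.83/1036 = 1.11 V.

Unloaded: 1.31 V; loaded: 1.11 V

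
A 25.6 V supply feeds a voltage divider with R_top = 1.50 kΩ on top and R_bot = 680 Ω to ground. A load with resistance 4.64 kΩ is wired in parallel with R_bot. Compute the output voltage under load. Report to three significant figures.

The load sits in parallel with R_bot: R_bot‖R_L = (680 × 4640) / (680 + 4640) = 593.1 Ω.
V_out = 25.6 × 593.1 / (1500 + 593.1) = 25.6 × 593.1/2093 = 7.25 V.

V_out ≈ 7.25 V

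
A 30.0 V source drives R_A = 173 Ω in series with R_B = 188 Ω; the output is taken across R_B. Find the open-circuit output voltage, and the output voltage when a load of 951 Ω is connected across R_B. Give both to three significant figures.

Unloaded: 15.6 V; loaded: 14.3 V

Open-circuit: V = 30.0 × 188/(173 + 188) = 15.6 V.
With the load, R_B becomes R_B‖R_L = 157.0 Ω, so V = 30.0 × 157.0/330.0 = 14.3 V.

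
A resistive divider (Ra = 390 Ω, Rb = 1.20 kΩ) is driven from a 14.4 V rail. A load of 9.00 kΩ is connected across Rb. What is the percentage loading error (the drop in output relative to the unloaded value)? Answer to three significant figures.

The divider's output (Thévenin) resistance is Ra‖Rb = 294.3 Ω.
Fractional drop under load = R_th/(R_th + R_L) = 294.3 / (294.3 + 9000) = 0.03167.
So the output falls by 3.17 %.

3.17 %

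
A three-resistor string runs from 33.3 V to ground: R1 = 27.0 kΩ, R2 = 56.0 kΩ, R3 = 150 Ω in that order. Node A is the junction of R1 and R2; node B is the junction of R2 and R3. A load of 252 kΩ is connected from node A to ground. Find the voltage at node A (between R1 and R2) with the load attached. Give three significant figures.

Below node A the series string R2+R3 = 56150 Ω sits in parallel with the 252000 Ω load: 45920 Ω.
V_A = 33.3 × 45920/(27000 + 45920) = 21.0 V.

V ≈ 21.0 V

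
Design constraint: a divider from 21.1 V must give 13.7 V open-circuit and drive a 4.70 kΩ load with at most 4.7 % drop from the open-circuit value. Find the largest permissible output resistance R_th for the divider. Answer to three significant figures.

R_th ≤ 232 Ω

Loading drop = R_th/(R_th + R_L) ≤ 0.0470, so R_th ≤ R_L · ε/(1−ε) = 4.70 kΩ × 0.0470/0.9530 = 232 Ω.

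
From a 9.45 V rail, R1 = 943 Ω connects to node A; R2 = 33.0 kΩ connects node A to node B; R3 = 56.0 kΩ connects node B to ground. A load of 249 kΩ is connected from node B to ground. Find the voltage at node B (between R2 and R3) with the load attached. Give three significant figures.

At node B, R3 is in parallel with the load: R3‖R_L = 45720 Ω.
Below node A the resistance is R2 + (R3‖R_L) = 78720 Ω, so V_A = 9.45 × 78720/79660 = 9.338 V.
Then V_B = V_A × (R3‖R_L)/(R2 + R3‖R_L) = 9.338 × 45720/78720 = 5.42 V.

V ≈ 5.42 V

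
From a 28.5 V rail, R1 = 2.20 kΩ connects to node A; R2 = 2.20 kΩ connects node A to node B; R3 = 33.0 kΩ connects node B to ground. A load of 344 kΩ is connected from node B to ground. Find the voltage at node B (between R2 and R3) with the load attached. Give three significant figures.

V ≈ 24.9 V

At node B, R3 is in parallel with the load: R3‖R_L = 30.11 kΩ.
Below node A the resistance is R2 + (R3‖R_L) = 32.31 kΩ, so V_A = 28.5 × 32.31/34.51 = 26.68 V.
Then V_B = V_A × (R3‖R_L)/(R2 + R3‖R_L) = 26.68 × 30.11/32.31 = 24.9 V.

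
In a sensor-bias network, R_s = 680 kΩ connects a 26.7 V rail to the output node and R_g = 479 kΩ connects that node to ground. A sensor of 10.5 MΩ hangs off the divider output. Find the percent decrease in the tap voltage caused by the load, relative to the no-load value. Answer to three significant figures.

The divider's output (Thévenin) resistance is R_s‖R_g = 281.0 kΩ.
Fractional drop under load = R_th/(R_th + R_L) = 281.0 / (281.0 + 10500) = 0.02607.
So the output falls by 2.61 %.

2.61 %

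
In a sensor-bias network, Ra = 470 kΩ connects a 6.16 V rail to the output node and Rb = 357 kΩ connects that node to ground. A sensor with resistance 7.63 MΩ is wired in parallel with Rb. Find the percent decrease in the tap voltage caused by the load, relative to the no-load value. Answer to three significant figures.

2.59 %

The divider's output (Thévenin) resistance is Ra‖Rb = 202.9 kΩ.
Fractional drop under load = R_th/(R_th + R_L) = 202.9 / (202.9 + 7630) = 0.02590.
So the output falls by 2.59 %.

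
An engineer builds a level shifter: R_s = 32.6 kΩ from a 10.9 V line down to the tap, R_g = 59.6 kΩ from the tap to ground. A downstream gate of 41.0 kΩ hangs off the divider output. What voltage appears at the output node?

V_out ≈ 4.65 V

The load sits in parallel with R_g: R_g‖R_L = (59.6 × 41.0) / (59.6 + 41.0) = 24.29 kΩ.
V_out = 10.9 × 24.29 / (32.6 + 24.29) = 10.9 × 24.29/56.89 = 4.65 V.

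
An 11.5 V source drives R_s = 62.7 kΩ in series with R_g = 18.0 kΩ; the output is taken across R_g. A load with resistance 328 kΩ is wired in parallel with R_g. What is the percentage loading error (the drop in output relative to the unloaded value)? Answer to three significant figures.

The divider's output (Thévenin) resistance is R_s‖R_g = 13.99 kΩ.
Fractional drop under load = R_th/(R_th + R_L) = 13.99 / (13.99 + 328) = 0.04089.
So the output falls by 4.09 %.

4.09 %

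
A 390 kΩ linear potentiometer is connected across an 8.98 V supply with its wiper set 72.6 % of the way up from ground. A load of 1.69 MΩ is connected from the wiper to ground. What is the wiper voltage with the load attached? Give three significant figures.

V ≈ 6.23 V

The wiper splits the pot into (1−α)R = 106.9 kΩ above and αR = 283.1 kΩ below.
Lower section ‖ load = 242.5 kΩ.
V_wiper = 8.98 × 242.5/(106.9 + 242.5) = 6.23 V.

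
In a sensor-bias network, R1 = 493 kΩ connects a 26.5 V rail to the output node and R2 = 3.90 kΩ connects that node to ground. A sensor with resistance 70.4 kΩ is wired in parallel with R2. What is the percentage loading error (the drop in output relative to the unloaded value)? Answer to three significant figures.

The divider's output (Thévenin) resistance is R1‖R2 = 3.869 kΩ.
Fractional drop under load = R_th/(R_th + R_L) = 3.869 / (3.869 + 70.4) = 0.05210.
So the output falls by 5.21 %.

5.21 %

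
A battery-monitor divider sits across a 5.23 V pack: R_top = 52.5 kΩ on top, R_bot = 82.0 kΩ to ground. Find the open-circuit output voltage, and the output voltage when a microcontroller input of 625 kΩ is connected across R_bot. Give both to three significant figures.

Unloaded: 3.19 V; loaded: 3.03 V

Open-circuit: V = 5.23 × 82.0/(52.5 + 82.0) = 3.19 V.
With the load, R_bot becomes R_bot‖R_L = 72.49 kΩ, so V = 5.23 × 72.49/125.0 = 3.03 V.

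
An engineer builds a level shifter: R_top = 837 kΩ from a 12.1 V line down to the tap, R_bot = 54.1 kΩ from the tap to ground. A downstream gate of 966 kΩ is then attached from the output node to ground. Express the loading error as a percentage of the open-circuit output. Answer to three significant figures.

The divider's output (Thévenin) resistance is R_top‖R_bot = 50.82 kΩ.
Fractional drop under load = R_th/(R_th + R_L) = 50.82 / (50.82 + 966) = 0.04998.
So the output falls by 5.00 %.

5.00 %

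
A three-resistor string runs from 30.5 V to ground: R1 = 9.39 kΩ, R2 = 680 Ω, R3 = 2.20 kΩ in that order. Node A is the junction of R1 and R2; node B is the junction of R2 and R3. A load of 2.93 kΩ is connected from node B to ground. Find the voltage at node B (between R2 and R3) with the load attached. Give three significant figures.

At node B, R3 is in parallel with the load: R3‖R_L = 1257 Ω.
Below node A the resistance is R2 + (R3‖R_L) = 1937 Ω, so V_A = 30.5 × 1937/11330 = 5.215 V.
Then V_B = V_A × (R3‖R_L)/(R2 + R3‖R_L) = 5.215 × 1257/1937 = 3.38 V.

V ≈ 3.38 V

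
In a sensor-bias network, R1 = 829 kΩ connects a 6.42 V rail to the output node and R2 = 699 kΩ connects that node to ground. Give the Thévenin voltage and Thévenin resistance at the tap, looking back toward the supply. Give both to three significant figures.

V_th = 2.94 V, R_th = 379 kΩ

V_th is the open-circuit tap voltage: 6.42 × 699/(829 + 699) = 2.94 V.
With the supply zeroed, R1 and R2 appear in parallel from the tap: R_th = R1‖R2 = (829 × 699)/1528 = 379 kΩ.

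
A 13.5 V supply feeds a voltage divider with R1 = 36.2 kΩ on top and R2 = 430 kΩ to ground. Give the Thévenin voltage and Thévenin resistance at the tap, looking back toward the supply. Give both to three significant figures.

V_th = 12.5 V, R_th = 33.4 kΩ

V_th is the open-circuit tap voltage: 13.5 × 430/(36.2 + 430) = 12.5 V.
With the supply zeroed, R1 and R2 appear in parallel from the tap: R_th = R1‖R2 = (36.2 × 430)/466.2 = 33.4 kΩ.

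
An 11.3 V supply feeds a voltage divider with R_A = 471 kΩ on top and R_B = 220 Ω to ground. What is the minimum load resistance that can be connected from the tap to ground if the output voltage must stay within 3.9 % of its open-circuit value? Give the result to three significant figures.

Output resistance R_th = R_A‖R_B = (471000 × 220)/471200 = 219.9 Ω.
The fractional drop is R_th/(R_th + R_L); requiring this ≤ 0.0390 gives R_L ≥ R_th(1/0.0390 − 1) = 219.9 × 24.64 = 5.42 kΩ.

R_L(min) ≈ 5.42 kΩ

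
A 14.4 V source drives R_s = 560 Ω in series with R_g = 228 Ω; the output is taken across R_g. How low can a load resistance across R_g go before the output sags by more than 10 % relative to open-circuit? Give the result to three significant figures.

Output resistance R_th = R_s‖R_g = (560 × 228)/788.0 = 162.0 Ω.
The fractional drop is R_th/(R_th + R_L); requiring this ≤ 0.100 gives R_L ≥ R_th(1/0.100 − 1) = 162.0 × 9.000 = 1.46 kΩ.

R_L(min) ≈ 1.46 kΩ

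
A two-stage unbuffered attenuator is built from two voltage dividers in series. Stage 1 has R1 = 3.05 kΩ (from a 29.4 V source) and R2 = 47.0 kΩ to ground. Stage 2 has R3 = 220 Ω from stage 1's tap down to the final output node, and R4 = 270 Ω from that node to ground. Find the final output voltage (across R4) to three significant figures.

Stage 2 presents R3+R4 = 490.0 Ω as a load on stage 1's tap.
Stage 1's lower leg becomes R2‖(R3+R4) = 484.9 Ω, so V_mid = 29.4 × 484.9/3535 = 4.033 V.
Stage 2 is itself unloaded: V_out = V_mid × R4/(R3+R4) = 4.033 × 270/490.0 = 2.22 V.

V_out ≈ 2.22 V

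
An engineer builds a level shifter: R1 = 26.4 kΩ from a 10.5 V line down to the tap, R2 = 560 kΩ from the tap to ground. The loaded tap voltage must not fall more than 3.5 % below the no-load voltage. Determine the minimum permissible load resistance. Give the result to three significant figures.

Output resistance R_th = R1‖R2 = (26.4 × 560)/586.4 = 25.21 kΩ.
The fractional drop is R_th/(R_th + R_L); requiring this ≤ 0.0350 gives R_L ≥ R_th(1/0.0350 − 1) = 25.21 × 27.57 = 695 kΩ.

R_L(min) ≈ 695 kΩ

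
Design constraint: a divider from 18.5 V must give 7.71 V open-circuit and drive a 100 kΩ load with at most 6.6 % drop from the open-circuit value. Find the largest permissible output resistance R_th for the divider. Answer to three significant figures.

R_th ≤ 7.07 kΩ

Loading drop = R_th/(R_th + R_L) ≤ 0.0660, so R_th ≤ R_L · ε/(1−ε) = 100 kΩ × 0.0660/0.9340 = 7.07 kΩ.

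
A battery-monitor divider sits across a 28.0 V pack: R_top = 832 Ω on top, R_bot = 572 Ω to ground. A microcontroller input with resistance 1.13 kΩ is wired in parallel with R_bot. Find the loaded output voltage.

V_out ≈ 8.78 V

The load sits in parallel with R_bot: R_bot‖R_L = (572 × 1130) / (572 + 1130) = 379.8 Ω.
V_out = 28.0 × 379.8 / (832 + 379.8) = 28.0 × 379.8/1212 = 8.78 V.
(Unloaded it would have been 11.4 V.)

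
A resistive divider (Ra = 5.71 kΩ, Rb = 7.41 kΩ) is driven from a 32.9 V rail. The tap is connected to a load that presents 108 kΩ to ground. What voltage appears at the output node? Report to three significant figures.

V_out ≈ 18.0 V

The load sits in parallel with Rb: Rb‖R_L = (7.41 × 108) / (7.41 + 108) = 6.934 kΩ.
V_out = 32.9 × 6.934 / (5.71 + 6.934) = 32.9 × 6.934/12.64 = 18.0 V.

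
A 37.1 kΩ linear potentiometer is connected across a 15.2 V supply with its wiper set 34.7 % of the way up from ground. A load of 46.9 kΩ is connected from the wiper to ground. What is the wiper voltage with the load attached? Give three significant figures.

The wiper splits the pot into (1−α)R = 24.23 kΩ above and αR = 12.87 kΩ below.
Lower section ‖ load = 10.10 kΩ.
V_wiper = 15.2 × 10.10/(24.23 + 10.10) = 4.47 V.

V ≈ 4.47 V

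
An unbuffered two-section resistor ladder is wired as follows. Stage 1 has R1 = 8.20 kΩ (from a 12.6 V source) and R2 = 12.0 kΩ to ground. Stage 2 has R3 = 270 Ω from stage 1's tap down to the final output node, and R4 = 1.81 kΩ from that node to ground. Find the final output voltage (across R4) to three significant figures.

V_out ≈ 1.95 V

Stage 2 presents R3+R4 = 2080 Ω as a load on stage 1's tap.
Stage 1's lower leg becomes R2‖(R3+R4) = 1773 Ω, so V_mid = 12.6 × 1773/9973 = 2.240 V.
Stage 2 is itself unloaded: V_out = V_mid × R4/(R3+R4) = 2.240 × 1810/2080 = 1.95 V.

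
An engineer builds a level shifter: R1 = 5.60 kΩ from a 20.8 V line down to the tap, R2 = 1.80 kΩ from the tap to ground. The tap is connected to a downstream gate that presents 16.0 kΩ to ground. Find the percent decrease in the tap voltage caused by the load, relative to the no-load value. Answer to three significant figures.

The divider's output (Thévenin) resistance is R1‖R2 = 1.362 kΩ.
Fractional drop under load = R_th/(R_th + R_L) = 1.362 / (1.362 + 16.0) = 0.07846.
So the output falls by 7.85 %.

7.85 %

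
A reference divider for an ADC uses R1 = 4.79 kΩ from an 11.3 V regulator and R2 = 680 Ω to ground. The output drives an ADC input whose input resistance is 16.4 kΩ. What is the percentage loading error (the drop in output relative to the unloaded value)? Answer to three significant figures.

3.50 %

The divider's output (Thévenin) resistance is R1‖R2 = 595.5 Ω.
Fractional drop under load = R_th/(R_th + R_L) = 595.5 / (595.5 + 16400) = 0.03504.
So the output falls by 3.50 %.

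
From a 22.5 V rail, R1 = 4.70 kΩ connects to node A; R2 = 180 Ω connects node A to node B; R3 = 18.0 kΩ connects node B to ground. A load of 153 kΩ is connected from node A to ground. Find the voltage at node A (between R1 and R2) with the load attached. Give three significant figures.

Below node A the series string R2+R3 = 18180 Ω sits in parallel with the 153000 Ω load: 16250 Ω.
V_A = 22.5 × 16250/(4700 + 16250) = 17.5 V.

V ≈ 17.5 V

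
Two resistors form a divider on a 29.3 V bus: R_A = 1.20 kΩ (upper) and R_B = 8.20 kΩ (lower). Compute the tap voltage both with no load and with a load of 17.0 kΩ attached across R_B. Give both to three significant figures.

Open-circuit: V = 29.3 × 8.20/(1.20 + 8.20) = 25.6 V.
With the load, R_B becomes R_B‖R_L = 5.532 kΩ, so V = 29.3 × 5.532/6.732 = 24.1 V.

Unloaded: 25.6 V; loaded: 24.1 V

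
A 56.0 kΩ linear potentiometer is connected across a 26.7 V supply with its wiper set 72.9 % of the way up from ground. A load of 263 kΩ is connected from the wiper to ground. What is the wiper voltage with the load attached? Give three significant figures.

V ≈ 18.7 V

The wiper splits the pot into (1−α)R = 15.18 kΩ above and αR = 40.82 kΩ below.
Lower section ‖ load = 35.34 kΩ.
V_wiper = 26.7 × 35.34/(15.18 + 35.34) = 18.7 V.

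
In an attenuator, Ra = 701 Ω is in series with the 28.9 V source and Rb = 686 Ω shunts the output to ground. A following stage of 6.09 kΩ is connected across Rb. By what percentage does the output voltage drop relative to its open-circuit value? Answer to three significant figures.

5.39 %

The divider's output (Thévenin) resistance is Ra‖Rb = 346.7 Ω.
Fractional drop under load = R_th/(R_th + R_L) = 346.7 / (346.7 + 6090) = 0.05386.
So the output falls by 5.39 %.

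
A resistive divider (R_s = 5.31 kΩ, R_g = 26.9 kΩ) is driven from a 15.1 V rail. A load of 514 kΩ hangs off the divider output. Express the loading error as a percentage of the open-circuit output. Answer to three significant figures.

The divider's output (Thévenin) resistance is R_s‖R_g = 4.435 kΩ.
Fractional drop under load = R_th/(R_th + R_L) = 4.435 / (4.435 + 514) = 0.008554.
So the output falls by 0.855 %.

0.855 %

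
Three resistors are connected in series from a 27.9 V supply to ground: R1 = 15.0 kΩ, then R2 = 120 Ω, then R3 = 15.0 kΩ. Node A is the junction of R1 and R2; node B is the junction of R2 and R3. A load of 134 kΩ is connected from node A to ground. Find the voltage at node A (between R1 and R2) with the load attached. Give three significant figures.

V ≈ 13.3 V

Below node A the series string R2+R3 = 15120 Ω sits in parallel with the 134000 Ω load: 13590 Ω.
V_A = 27.9 × 13590/(15000 + 13590) = 13.3 V.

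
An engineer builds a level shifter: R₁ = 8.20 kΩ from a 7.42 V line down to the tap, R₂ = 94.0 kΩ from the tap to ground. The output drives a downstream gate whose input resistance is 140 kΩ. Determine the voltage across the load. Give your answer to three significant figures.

The load sits in parallel with R₂: R₂‖R_L = (94.0 × 140) / (94.0 + 140) = 56.24 kΩ.
V_out = 7.42 × 56.24 / (8.20 + 56.24) = 7.42 × 56.24/64.44 = 6.48 V.

V_out ≈ 6.48 V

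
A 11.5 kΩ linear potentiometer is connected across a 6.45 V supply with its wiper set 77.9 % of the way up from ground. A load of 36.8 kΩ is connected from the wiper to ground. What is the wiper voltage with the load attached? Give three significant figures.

The wiper splits the pot into (1−α)R = 2.541 kΩ above and αR = 8.959 kΩ below.
Lower section ‖ load = 7.205 kΩ.
V_wiper = 6.45 × 7.205/(2.541 + 7.205) = 4.77 V.

V ≈ 4.77 V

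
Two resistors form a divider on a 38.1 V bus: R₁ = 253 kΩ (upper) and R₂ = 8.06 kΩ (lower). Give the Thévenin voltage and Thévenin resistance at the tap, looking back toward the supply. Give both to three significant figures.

V_th is the open-circuit tap voltage: 38.1 × 8.06/(253 + 8.06) = 1.18 V.
With the supply zeroed, R₁ and R₂ appear in parallel from the tap: R_th = R₁‖R₂ = (253 × 8.06)/261.1 = 7.81 kΩ.

V_th = 1.18 V, R_th = 7.81 kΩ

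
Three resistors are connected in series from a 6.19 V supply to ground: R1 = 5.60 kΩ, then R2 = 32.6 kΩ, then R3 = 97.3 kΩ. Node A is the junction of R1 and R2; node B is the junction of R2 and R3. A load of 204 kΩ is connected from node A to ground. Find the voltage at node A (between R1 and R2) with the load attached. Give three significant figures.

Below node A the series string R2+R3 = 129.9 kΩ sits in parallel with the 204 kΩ load: 79.36 kΩ.
V_A = 6.19 × 79.36/(5.60 + 79.36) = 5.78 V.

V ≈ 5.78 V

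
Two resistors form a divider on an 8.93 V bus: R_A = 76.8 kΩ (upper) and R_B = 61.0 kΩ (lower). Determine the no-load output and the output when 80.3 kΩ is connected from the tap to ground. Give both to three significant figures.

Open-circuit: V = 8.93 × 61.0/(76.8 + 61.0) = 3.95 V.
With the load, R_B becomes R_B‖R_L = 34.67 kΩ, so V = 8.93 × 34.67/111.5 = 2.78 V.

Unloaded: 3.95 V; loaded: 2.78 V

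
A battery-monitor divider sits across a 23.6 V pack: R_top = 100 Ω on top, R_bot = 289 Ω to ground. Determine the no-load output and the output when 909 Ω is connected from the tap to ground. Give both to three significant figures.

Open-circuit: V = 23.6 × 289/(100 + 289) = 17.5 V.
With the load, R_bot becomes R_bot‖R_L = 219.3 Ω, so V = 23.6 × 219.3/319.3 = 16.2 V.

Unloaded: 17.5 V; loaded: 16.2 V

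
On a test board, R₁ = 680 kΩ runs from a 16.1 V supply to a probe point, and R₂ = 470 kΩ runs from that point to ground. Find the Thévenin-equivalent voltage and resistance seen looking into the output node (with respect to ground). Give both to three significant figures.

V_th is the open-circuit tap voltage: 16.1 × 470/(680 + 470) = 6.58 V.
With the supply zeroed, R₁ and R₂ appear in parallel from the tap: R_th = R₁‖R₂ = (680 × 470)/1150 = 278 kΩ.

V_th = 6.58 V, R_th = 278 kΩ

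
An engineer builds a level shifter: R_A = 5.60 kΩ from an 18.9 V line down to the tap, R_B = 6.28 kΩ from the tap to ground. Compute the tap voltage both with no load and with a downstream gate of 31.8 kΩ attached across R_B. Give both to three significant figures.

Open-circuit: V = 18.9 × 6.28/(5.60 + 6.28) = 9.99 V.
With the load, R_B becomes R_B‖R_L = 5.244 kΩ, so V = 18.9 × 5.244/10.84 = 9.14 V.

Unloaded: 9.99 V; loaded: 9.14 V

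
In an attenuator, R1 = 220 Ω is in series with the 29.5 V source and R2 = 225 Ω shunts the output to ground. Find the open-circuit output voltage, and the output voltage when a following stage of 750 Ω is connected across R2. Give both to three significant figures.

Unloaded: 14.9 V; loaded: 13.0 V

Open-circuit: V = 29.5 × 225/(220 + 225) = 14.9 V.
With the load, R2 becomes R2‖R_L = 173.1 Ω, so V = 29.5 × 173.1/393.1 = 13.0 V.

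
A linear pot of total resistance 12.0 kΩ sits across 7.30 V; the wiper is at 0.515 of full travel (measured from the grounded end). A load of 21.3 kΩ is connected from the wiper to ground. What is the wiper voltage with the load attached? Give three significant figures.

V ≈ 3.30 V

The wiper splits the pot into (1−α)R = 5.820 kΩ above and αR = 6.180 kΩ below.
Lower section ‖ load = 4.790 kΩ.
V_wiper = 7.30 × 4.790/(5.820 + 4.790) = 3.30 V.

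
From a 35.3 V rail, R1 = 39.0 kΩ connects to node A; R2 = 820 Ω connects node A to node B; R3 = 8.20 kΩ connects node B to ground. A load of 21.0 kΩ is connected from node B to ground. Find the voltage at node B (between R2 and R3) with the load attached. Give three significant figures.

At node B, R3 is in parallel with the load: R3‖R_L = 5897 Ω.
Below node A the resistance is R2 + (R3‖R_L) = 6717 Ω, so V_A = 35.3 × 6717/45720 = 5.187 V.
Then V_B = V_A × (R3‖R_L)/(R2 + R3‖R_L) = 5.187 × 5897/6717 = 4.55 V.

V ≈ 4.55 V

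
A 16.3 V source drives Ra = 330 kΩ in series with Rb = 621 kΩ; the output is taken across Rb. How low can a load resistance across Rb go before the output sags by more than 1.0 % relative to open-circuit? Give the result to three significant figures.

Output resistance R_th = Ra‖Rb = (330 × 621)/951.0 = 215.5 kΩ.
The fractional drop is R_th/(R_th + R_L); requiring this ≤ 0.0100 gives R_L ≥ R_th(1/0.0100 − 1) = 215.5 × 99.00 = 21.3 MΩ.

R_L(min) ≈ 21.3 MΩ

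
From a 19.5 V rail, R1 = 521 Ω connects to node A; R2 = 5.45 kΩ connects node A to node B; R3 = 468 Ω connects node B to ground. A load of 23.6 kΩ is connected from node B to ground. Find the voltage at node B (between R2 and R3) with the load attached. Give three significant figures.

V ≈ 1.39 V

At node B, R3 is in parallel with the load: R3‖R_L = 458.9 Ω.
Below node A the resistance is R2 + (R3‖R_L) = 5909 Ω, so V_A = 19.5 × 5909/6430 = 17.92 V.
Then V_B = V_A × (R3‖R_L)/(R2 + R3‖R_L) = 17.92 × 458.9/5909 = 1.39 V.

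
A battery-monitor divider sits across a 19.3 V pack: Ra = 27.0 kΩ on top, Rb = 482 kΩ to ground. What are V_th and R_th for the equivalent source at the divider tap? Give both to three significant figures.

V_th = 18.3 V, R_th = 25.6 kΩ

V_th is the open-circuit tap voltage: 19.3 × 482/(27.0 + 482) = 18.3 V.
With the supply zeroed, Ra and Rb appear in parallel from the tap: R_th = Ra‖Rb = (27.0 × 482)/509.0 = 25.6 kΩ.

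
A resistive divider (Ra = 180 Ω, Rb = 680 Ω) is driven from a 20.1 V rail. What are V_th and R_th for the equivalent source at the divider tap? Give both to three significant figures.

V_th is the open-circuit tap voltage: 20.1 × 680/(180 + 680) = 15.9 V.
With the supply zeroed, Ra and Rb appear in parallel from the tap: R_th = Ra‖Rb = (180 × 680)/860.0 = 142 Ω.

V_th = 15.9 V, R_th = 142 Ω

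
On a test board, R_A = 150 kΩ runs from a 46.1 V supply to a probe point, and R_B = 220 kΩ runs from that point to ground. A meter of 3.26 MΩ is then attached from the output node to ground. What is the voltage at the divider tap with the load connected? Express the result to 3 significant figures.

The load sits in parallel with R_B: R_B‖R_L = (220 × 3260) / (220 + 3260) = 206.1 kΩ.
V_out = 46.1 × 206.1 / (150 + 206.1) = 46.1 × 206.1/356.1 = 26.7 V.

V_out ≈ 26.7 V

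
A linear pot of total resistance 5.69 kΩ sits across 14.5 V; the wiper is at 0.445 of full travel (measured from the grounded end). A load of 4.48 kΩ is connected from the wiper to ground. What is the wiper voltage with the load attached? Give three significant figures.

V ≈ 4.91 V

The wiper splits the pot into (1−α)R = 3.158 kΩ above and αR = 2.532 kΩ below.
Lower section ‖ load = 1.618 kΩ.
V_wiper = 14.5 × 1.618/(3.158 + 1.618) = 4.91 V.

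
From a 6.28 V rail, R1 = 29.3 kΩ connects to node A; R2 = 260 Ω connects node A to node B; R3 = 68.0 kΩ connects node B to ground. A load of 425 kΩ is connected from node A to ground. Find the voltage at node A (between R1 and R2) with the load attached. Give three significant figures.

Below node A the series string R2+R3 = 68260 Ω sits in parallel with the 425000 Ω load: 58810 Ω.
V_A = 6.28 × 58810/(29300 + 58810) = 4.19 V.

V ≈ 4.19 V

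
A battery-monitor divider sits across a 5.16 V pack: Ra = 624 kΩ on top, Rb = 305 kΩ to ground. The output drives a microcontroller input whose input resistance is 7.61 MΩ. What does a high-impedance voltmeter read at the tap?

The load sits in parallel with Rb: Rb‖R_L = (305 × 7610) / (305 + 7610) = 293.2 kΩ.
V_out = 5.16 × 293.2 / (624 + 293.2) = 5.16 × 293.2/917.2 = 1.65 V.
(Unloaded it would have been 1.69 V.)

V_out ≈ 1.65 V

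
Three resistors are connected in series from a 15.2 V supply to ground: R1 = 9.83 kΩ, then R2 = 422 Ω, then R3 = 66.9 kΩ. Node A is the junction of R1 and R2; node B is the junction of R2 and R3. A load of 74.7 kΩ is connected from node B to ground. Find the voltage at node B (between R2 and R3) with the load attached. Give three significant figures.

V ≈ 11.8 V

At node B, R3 is in parallel with the load: R3‖R_L = 35290 Ω.
Below node A the resistance is R2 + (R3‖R_L) = 35710 Ω, so V_A = 15.2 × 35710/45540 = 11.92 V.
Then V_B = V_A × (R3‖R_L)/(R2 + R3‖R_L) = 11.92 × 35290/35710 = 11.8 V.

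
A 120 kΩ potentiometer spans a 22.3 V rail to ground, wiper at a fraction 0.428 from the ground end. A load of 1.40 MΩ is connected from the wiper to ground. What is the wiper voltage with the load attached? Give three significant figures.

The wiper splits the pot into (1−α)R = 68.64 kΩ above and αR = 51.36 kΩ below.
Lower section ‖ load = 49.54 kΩ.
V_wiper = 22.3 × 49.54/(68.64 + 49.54) = 9.35 V.

V ≈ 9.35 V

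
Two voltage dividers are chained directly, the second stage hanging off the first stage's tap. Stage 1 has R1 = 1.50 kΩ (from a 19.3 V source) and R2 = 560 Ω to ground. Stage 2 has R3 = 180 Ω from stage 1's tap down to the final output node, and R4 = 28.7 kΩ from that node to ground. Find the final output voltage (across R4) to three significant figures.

Stage 2 presents R3+R4 = 28880 Ω as a load on stage 1's tap.
Stage 1's lower leg becomes R2‖(R3+R4) = 549.3 Ω, so V_mid = 19.3 × 549.3/2049 = 5.174 V.
Stage 2 is itself unloaded: V_out = V_mid × R4/(R3+R4) = 5.174 × 28700/28880 = 5.14 V.

V_out ≈ 5.14 V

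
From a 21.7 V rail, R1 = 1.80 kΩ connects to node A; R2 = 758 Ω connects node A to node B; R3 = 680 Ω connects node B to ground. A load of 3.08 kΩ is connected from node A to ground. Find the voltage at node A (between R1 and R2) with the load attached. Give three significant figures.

Below node A the series string R2+R3 = 1438 Ω sits in parallel with the 3080 Ω load: 980.3 Ω.
V_A = 21.7 × 980.3/(1800 + 980.3) = 7.65 V.

V ≈ 7.65 V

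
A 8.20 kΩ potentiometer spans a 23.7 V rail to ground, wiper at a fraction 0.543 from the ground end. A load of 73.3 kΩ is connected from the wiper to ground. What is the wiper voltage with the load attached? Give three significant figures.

V ≈ 12.5 V

The wiper splits the pot into (1−α)R = 3.747 kΩ above and αR = 4.453 kΩ below.
Lower section ‖ load = 4.198 kΩ.
V_wiper = 23.7 × 4.198/(3.747 + 4.198) = 12.5 V.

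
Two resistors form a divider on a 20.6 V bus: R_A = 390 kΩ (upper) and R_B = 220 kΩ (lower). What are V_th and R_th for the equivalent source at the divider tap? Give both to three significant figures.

V_th = 7.43 V, R_th = 141 kΩ

V_th is the open-circuit tap voltage: 20.6 × 220/(390 + 220) = 7.43 V.
With the supply zeroed, R_A and R_B appear in parallel from the tap: R_th = R_A‖R_B = (390 × 220)/610.0 = 141 kΩ.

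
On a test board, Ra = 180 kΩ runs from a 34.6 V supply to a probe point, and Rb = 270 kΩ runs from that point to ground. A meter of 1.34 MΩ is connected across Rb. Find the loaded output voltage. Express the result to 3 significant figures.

The load sits in parallel with Rb: Rb‖R_L = (270 × 1340) / (270 + 1340) = 224.7 kΩ.
V_out = 34.6 × 224.7 / (180 + 224.7) = 34.6 × 224.7/404.7 = 19.2 V.

V_out ≈ 19.2 V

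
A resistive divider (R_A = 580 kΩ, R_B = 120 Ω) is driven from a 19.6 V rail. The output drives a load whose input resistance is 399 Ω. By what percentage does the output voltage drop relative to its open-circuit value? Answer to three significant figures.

23.1 %

The divider's output (Thévenin) resistance is R_A‖R_B = 120.0 Ω.
Fractional drop under load = R_th/(R_th + R_L) = 120.0 / (120.0 + 399) = 0.2312.
So the output falls by 23.1 %.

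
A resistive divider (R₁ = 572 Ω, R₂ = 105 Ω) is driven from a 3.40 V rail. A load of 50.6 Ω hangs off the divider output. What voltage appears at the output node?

V_out ≈ 0.192 V

The load sits in parallel with R₂: R₂‖R_L = (105 × 50.6) / (105 + 50.6) = 34.15 Ω.
V_out = 3.40 × 34.15 / (572 + 34.15) = 3.40 × 34.15/606.1 = 0.192 V.
(Unloaded it would have been 0.527 V.)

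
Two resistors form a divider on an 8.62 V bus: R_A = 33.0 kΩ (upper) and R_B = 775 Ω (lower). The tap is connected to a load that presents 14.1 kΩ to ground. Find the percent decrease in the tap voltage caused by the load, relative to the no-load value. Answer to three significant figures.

5.10 %

The divider's output (Thévenin) resistance is R_A‖R_B = 757.2 Ω.
Fractional drop under load = R_th/(R_th + R_L) = 757.2 / (757.2 + 14100) = 0.05097.
So the output falls by 5.10 %.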